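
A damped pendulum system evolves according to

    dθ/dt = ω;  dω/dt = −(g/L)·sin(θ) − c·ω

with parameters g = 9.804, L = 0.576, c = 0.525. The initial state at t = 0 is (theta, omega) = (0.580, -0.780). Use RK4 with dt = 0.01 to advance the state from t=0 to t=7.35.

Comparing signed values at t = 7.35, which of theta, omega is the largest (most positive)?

t=0.000: state=(0.580, -0.780)
step 1 (dt=0.01): k1=(-0.780, -8.918), k2=(-0.825, -8.839), k3=(-0.824, -8.836), k4=(-0.868, -8.754); state += dt/6·(k1+2k2+2k3+k4)
t=0.010: state=(0.572, -0.868)
t=0.020: state=(0.563, -0.955)
t=0.030: state=(0.553, -1.040)
continuing one RK4 step at a time; state shown every 25 steps (Δt=0.25):
t=0.250: state=(0.166, -2.222)
t=0.500: state=(-0.345, -1.516)
t=0.750: state=(-0.486, 0.432)
t=1.000: state=(-0.181, 1.772)
t=1.250: state=(0.249, 1.366)
t=1.500: state=(0.402, -0.207)
t=1.750: state=(0.178, -1.407)
t=2.000: state=(-0.179, -1.197)
t=2.250: state=(-0.331, 0.063)
t=2.500: state=(-0.166, 1.113)
t=2.750: state=(0.128, 1.032)
t=3.000: state=(0.270, 0.027)
t=3.250: state=(0.151, -0.878)
t=3.500: state=(-0.091, -0.879)
t=3.750: state=(-0.220, -0.082)
t=4.000: state=(-0.134, 0.691)
t=4.250: state=(0.063, 0.743)
t=4.500: state=(0.179, 0.114)
t=4.750: state=(0.118, -0.541)
t=5.000: state=(-0.042, -0.624)
t=5.250: state=(-0.144, -0.129)
t=5.500: state=(-0.103, 0.422)
t=5.750: state=(0.028, 0.522)
t=6.000: state=(0.117, 0.135)
t=6.250: state=(0.089, -0.328)
t=6.500: state=(-0.017, -0.435)
t=6.750: state=(-0.094, -0.133)
t=7.000: state=(-0.076, 0.253)
t=7.250: state=(0.009, 0.361)
t=7.350: state=(0.042, 0.299)
compare at T: theta=0.042, omega=0.299

largest component: omega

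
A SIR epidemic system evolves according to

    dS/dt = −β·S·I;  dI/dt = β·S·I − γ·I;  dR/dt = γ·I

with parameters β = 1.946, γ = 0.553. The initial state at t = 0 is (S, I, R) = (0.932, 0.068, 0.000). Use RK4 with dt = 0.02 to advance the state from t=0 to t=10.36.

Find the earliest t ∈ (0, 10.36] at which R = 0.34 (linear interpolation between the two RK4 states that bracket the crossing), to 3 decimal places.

t=0.000: state=(0.932, 0.068, 0.000)
step 1 (dt=0.02): k1=(-0.123, 0.086, 0.038), k2=(-0.125, 0.087, 0.038), k3=(-0.125, 0.087, 0.038), k4=(-0.126, 0.088, 0.039); state += dt/6·(k1+2k2+2k3+k4)
t=0.020: state=(0.930, 0.070, 0.001)
t=0.040: state=(0.927, 0.072, 0.002)
t=0.060: state=(0.924, 0.073, 0.002)
continuing one RK4 step at a time; state shown every 25 steps (Δt=0.5):
t=0.500: state=(0.851, 0.123, 0.026)
t=1.000: state=(0.728, 0.202, 0.070)
t=1.500: state=(0.573, 0.289, 0.138)
t=2.000: state=(0.418, 0.354, 0.228)
t=2.500: state=(0.291, 0.378, 0.330)
t=2.540: state=(0.283, 0.378, 0.339)
next step: t=2.560: state=(0.279, 0.378, 0.343) — R has crossed 0.34
linear interpolation between t=2.540 (0.33875) and t=2.560 (0.34293) → t≈2.546

t = 2.546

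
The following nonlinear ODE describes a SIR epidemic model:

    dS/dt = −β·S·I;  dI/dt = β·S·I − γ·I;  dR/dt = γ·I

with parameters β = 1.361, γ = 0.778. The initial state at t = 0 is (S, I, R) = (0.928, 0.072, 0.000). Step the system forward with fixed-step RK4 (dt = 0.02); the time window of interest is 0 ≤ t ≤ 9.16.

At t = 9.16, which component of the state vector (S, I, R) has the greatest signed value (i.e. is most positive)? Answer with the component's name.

t=0.000: state=(0.928, 0.072, 0.000)
step 1 (dt=0.02): k1=(-0.091, 0.035, 0.056), k2=(-0.091, 0.035, 0.056), k3=(-0.091, 0.035, 0.056), k4=(-0.092, 0.035, 0.057); state += dt/6·(k1+2k2+2k3+k4)
t=0.020: state=(0.926, 0.073, 0.001)
t=0.040: state=(0.924, 0.073, 0.002)
t=0.060: state=(0.922, 0.074, 0.003)
continuing one RK4 step at a time; state shown every 25 steps (Δt=0.5):
t=0.500: state=(0.878, 0.090, 0.032)
t=1.000: state=(0.821, 0.109, 0.070)
t=1.500: state=(0.757, 0.127, 0.116)
t=2.000: state=(0.691, 0.140, 0.168)
t=2.500: state=(0.626, 0.149, 0.225)
t=3.000: state=(0.565, 0.151, 0.283)
t=3.500: state=(0.510, 0.148, 0.342)
t=4.000: state=(0.463, 0.139, 0.398)
t=4.500: state=(0.423, 0.128, 0.450)
t=5.000: state=(0.389, 0.114, 0.497)
t=5.500: state=(0.362, 0.100, 0.538)
t=6.000: state=(0.340, 0.086, 0.574)
t=6.500: state=(0.322, 0.073, 0.605)
t=7.000: state=(0.308, 0.061, 0.631)
t=7.500: state=(0.296, 0.051, 0.653)
t=8.000: state=(0.287, 0.042, 0.671)
t=8.500: state=(0.280, 0.035, 0.686)
t=9.000: state=(0.274, 0.028, 0.698)
t=9.160: state=(0.272, 0.026, 0.702)
compare at T: S=0.272, I=0.026, R=0.702

largest component: R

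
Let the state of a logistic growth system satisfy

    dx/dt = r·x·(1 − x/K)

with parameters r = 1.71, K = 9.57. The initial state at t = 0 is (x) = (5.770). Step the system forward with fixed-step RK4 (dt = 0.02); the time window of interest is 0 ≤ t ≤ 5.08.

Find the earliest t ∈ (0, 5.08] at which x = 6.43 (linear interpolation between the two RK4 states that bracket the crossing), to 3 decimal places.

t=0.000: state=(5.770)
step 1 (dt=0.02): k1=(3.918), k2=(3.904), k3=(3.904), k4=(3.889); state += dt/6·(k1+2k2+2k3+k4)
t=0.020: state=(5.848)
t=0.040: state=(5.926)
t=0.060: state=(6.002)
t=0.160: state=(6.376)
next step: t=0.180: state=(6.448) — x has crossed 6.43
linear interpolation between t=0.160 (6.37601) and t=0.180 (6.44837) → t≈0.175

t = 0.175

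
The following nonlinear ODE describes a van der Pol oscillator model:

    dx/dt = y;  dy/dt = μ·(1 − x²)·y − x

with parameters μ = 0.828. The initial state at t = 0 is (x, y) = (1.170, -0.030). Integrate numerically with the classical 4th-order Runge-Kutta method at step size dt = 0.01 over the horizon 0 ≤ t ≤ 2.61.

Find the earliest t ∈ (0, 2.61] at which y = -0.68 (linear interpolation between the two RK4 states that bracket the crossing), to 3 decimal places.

t=0.000: state=(1.170, -0.030)
step 1 (dt=0.01): k1=(-0.030, -1.161), k2=(-0.036, -1.159), k3=(-0.036, -1.159), k4=(-0.042, -1.157); state += dt/6·(k1+2k2+2k3+k4)
t=0.010: state=(1.170, -0.042)
t=0.020: state=(1.169, -0.053)
t=0.030: state=(1.169, -0.065)
continuing one RK4 step at a time; state shown every 10 steps (Δt=0.1):
t=0.100: state=(1.161, -0.144)
t=0.200: state=(1.141, -0.254)
t=0.300: state=(1.111, -0.360)
t=0.400: state=(1.069, -0.462)
t=0.500: state=(1.018, -0.563)
t=0.600: state=(0.957, -0.663)
t=0.610: state=(0.950, -0.673)
next step: t=0.620: state=(0.943, -0.683) — y has crossed -0.68
linear interpolation between t=0.610 (-0.67323) and t=0.620 (-0.68328) → t≈0.617

t = 0.617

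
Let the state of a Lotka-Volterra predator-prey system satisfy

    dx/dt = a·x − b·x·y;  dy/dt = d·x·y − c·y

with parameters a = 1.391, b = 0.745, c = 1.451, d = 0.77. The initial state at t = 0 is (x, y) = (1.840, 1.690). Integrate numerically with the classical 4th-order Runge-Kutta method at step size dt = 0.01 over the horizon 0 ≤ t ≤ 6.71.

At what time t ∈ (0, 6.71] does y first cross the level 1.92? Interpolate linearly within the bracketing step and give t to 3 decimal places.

t=0.000: state=(1.840, 1.690)
step 1 (dt=0.01): k1=(0.243, -0.058), k2=(0.243, -0.056), k3=(0.243, -0.056), k4=(0.244, -0.055); state += dt/6·(k1+2k2+2k3+k4)
t=0.010: state=(1.842, 1.689)
t=0.020: state=(1.845, 1.689)
t=0.030: state=(1.847, 1.688)
continuing one RK4 step at a time; state shown every 25 steps (Δt=0.25):
t=0.250: state=(1.903, 1.686)
t=0.500: state=(1.966, 1.702)
t=0.750: state=(2.021, 1.739)
t=1.000: state=(2.060, 1.792)
t=1.250: state=(2.077, 1.858)
t=1.470: state=(2.070, 1.919)
next step: t=1.480: state=(2.069, 1.921) — y has crossed 1.92
linear interpolation between t=1.470 (1.91863) and t=1.480 (1.92136) → t≈1.475

t = 1.475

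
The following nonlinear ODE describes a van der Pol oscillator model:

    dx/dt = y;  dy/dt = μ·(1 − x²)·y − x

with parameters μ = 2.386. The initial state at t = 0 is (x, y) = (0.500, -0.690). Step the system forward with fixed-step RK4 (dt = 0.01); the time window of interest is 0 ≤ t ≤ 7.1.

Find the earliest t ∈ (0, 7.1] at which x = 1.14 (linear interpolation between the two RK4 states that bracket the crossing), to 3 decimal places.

t=0.000: state=(0.500, -0.690)
step 1 (dt=0.01): k1=(-0.690, -1.735), k2=(-0.699, -1.753), k3=(-0.699, -1.753), k4=(-0.708, -1.771); state += dt/6·(k1+2k2+2k3+k4)
t=0.010: state=(0.493, -0.708)
t=0.020: state=(0.486, -0.725)
t=0.030: state=(0.479, -0.744)
continuing one RK4 step at a time; state shown every 25 steps (Δt=0.25):
t=0.250: state=(0.262, -1.271)
t=0.500: state=(-0.175, -2.310)
t=0.750: state=(-0.903, -3.338)
t=1.000: state=(-1.618, -1.940)
t=1.250: state=(-1.865, -0.292)
t=1.500: state=(-1.865, 0.178)
t=1.750: state=(-1.804, 0.290)
t=2.000: state=(-1.725, 0.335)
t=2.250: state=(-1.637, 0.371)
t=2.500: state=(-1.539, 0.413)
t=2.750: state=(-1.430, 0.469)
t=3.000: state=(-1.303, 0.549)
t=3.250: state=(-1.152, 0.673)
t=3.500: state=(-0.960, 0.884)
t=3.750: state=(-0.694, 1.289)
t=4.000: state=(-0.277, 2.161)
t=4.250: state=(0.458, 3.807)
t=4.410: state=(1.122, 4.219)
next step: t=4.420: state=(1.164, 4.177) — x has crossed 1.14
linear interpolation between t=4.410 (1.12239) and t=4.420 (1.16438) → t≈4.414

t = 4.414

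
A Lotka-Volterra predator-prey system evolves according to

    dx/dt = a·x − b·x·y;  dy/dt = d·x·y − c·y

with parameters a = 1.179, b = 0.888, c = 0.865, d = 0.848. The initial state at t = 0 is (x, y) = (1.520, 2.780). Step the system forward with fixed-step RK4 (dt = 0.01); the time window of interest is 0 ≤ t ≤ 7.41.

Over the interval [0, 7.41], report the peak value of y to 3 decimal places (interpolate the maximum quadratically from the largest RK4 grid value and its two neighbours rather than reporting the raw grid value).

t=0.000: state=(1.520, 2.780)
step 1 (dt=0.01): k1=(-1.960, 1.179), k2=(-1.956, 1.158), k3=(-1.955, 1.158), k4=(-1.950, 1.137); state += dt/6·(k1+2k2+2k3+k4)
t=0.010: state=(1.500, 2.792)
t=0.020: state=(1.481, 2.803)
t=0.030: state=(1.462, 2.813)
continuing one RK4 step at a time; state shown every 25 steps (Δt=0.25):
t=0.250: state=(1.076, 2.943)
t=0.500: state=(0.755, 2.872)
t=0.750: state=(0.548, 2.652)
t=1.000: state=(0.421, 2.365)
t=1.250: state=(0.346, 2.065)
t=1.500: state=(0.303, 1.781)
t=1.750: state=(0.282, 1.526)
t=2.000: state=(0.277, 1.304)
t=2.250: state=(0.285, 1.115)
t=2.500: state=(0.304, 0.956)
t=2.750: state=(0.335, 0.824)
t=3.000: state=(0.380, 0.715)
t=3.250: state=(0.439, 0.628)
t=3.500: state=(0.517, 0.560)
t=3.750: state=(0.617, 0.508)
t=4.000: state=(0.743, 0.473)
t=4.250: state=(0.901, 0.453)
t=4.500: state=(1.094, 0.451)
t=4.750: state=(1.327, 0.469)
t=5.000: state=(1.599, 0.515)
t=5.250: state=(1.899, 0.601)
t=5.500: state=(2.198, 0.747)
t=5.750: state=(2.440, 0.986)
t=6.000: state=(2.535, 1.350)
t=6.250: state=(2.393, 1.842)
t=6.500: state=(2.011, 2.375)
t=6.750: state=(1.517, 2.782)
t=7.000: state=(1.074, 2.943)
t=7.250: state=(0.754, 2.871)
t=7.410: state=(0.610, 2.741)
largest grid value and its neighbours: y(0.280)=2.94573, y(0.290)=2.94581, y(0.300)=2.94553
parabola through these three points peaks at t≈0.287 with y≈2.94583

max y = 2.946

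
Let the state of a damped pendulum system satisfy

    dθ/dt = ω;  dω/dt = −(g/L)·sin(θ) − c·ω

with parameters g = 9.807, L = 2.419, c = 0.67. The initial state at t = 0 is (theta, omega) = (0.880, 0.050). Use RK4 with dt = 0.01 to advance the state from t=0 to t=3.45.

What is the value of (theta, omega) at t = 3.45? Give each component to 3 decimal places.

t=0.000: state=(0.880, 0.050)
step 1 (dt=0.01): k1=(0.050, -3.158), k2=(0.034, -3.148), k3=(0.034, -3.148), k4=(0.019, -3.138); state += dt/6·(k1+2k2+2k3+k4)
t=0.010: state=(0.880, 0.019)
t=0.020: state=(0.880, -0.013)
t=0.030: state=(0.880, -0.044)
continuing one RK4 step at a time; state shown every 20 steps (Δt=0.2):
t=0.200: state=(0.830, -0.533)
t=0.400: state=(0.675, -0.988)
t=0.600: state=(0.446, -1.268)
t=0.800: state=(0.182, -1.342)
t=1.000: state=(-0.076, -1.209)
t=1.200: state=(-0.291, -0.914)
t=1.400: state=(-0.436, -0.524)
t=1.600: state=(-0.499, -0.111)
t=1.800: state=(-0.483, 0.264)
t=2.000: state=(-0.399, 0.558)
t=2.200: state=(-0.267, 0.737)
t=2.400: state=(-0.113, 0.787)
t=2.600: state=(0.039, 0.714)
t=2.800: state=(0.166, 0.543)
t=3.000: state=(0.253, 0.314)
t=3.200: state=(0.291, 0.068)
t=3.400: state=(0.281, -0.157)
t=3.450: state=(0.272, -0.207)

(theta, omega) = (0.272, -0.207)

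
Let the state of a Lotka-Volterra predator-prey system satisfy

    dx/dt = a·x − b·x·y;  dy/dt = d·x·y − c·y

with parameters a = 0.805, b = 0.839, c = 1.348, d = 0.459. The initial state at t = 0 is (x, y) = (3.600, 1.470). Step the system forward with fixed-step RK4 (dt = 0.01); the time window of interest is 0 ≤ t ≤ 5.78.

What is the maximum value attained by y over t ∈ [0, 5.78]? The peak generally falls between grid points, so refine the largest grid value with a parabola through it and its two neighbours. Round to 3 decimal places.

t=0.000: state=(3.600, 1.470)
step 1 (dt=0.01): k1=(-1.542, 0.447), k2=(-1.545, 0.443), k3=(-1.545, 0.443), k4=(-1.549, 0.438); state += dt/6·(k1+2k2+2k3+k4)
t=0.010: state=(3.585, 1.474)
t=0.020: state=(3.569, 1.479)
t=0.030: state=(3.553, 1.483)
continuing one RK4 step at a time; state shown every 20 steps (Δt=0.2):
t=0.200: state=(3.283, 1.540)
t=0.400: state=(2.970, 1.567)
t=0.600: state=(2.684, 1.551)
t=0.800: state=(2.441, 1.498)
t=1.000: state=(2.244, 1.418)
t=1.200: state=(2.095, 1.321)
t=1.400: state=(1.989, 1.216)
t=1.600: state=(1.922, 1.111)
t=1.800: state=(1.890, 1.011)
t=2.000: state=(1.888, 0.918)
t=2.200: state=(1.915, 0.834)
t=2.400: state=(1.968, 0.761)
t=2.600: state=(2.046, 0.699)
t=2.800: state=(2.147, 0.647)
t=3.000: state=(2.271, 0.605)
t=3.200: state=(2.417, 0.573)
t=3.400: state=(2.584, 0.550)
t=3.600: state=(2.771, 0.537)
t=3.800: state=(2.976, 0.534)
t=4.000: state=(3.195, 0.541)
t=4.200: state=(3.422, 0.560)
t=4.400: state=(3.650, 0.592)
t=4.600: state=(3.868, 0.638)
t=4.800: state=(4.062, 0.702)
t=5.000: state=(4.213, 0.784)
t=5.200: state=(4.304, 0.885)
t=5.400: state=(4.315, 1.005)
t=5.600: state=(4.236, 1.137)
t=5.780: state=(4.086, 1.259)
largest grid value and its neighbours: y(0.410)=1.56691, y(0.420)=1.56698, y(0.430)=1.56695
parabola through these three points peaks at t≈0.422 with y≈1.56698

max y = 1.567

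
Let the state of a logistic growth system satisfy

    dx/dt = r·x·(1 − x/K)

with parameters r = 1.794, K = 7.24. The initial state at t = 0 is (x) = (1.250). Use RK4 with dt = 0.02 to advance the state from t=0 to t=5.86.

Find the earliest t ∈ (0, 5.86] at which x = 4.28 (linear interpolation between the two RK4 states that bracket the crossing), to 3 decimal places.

t=0.000: state=(1.250)
step 1 (dt=0.02): k1=(1.855), k2=(1.877), k3=(1.877), k4=(1.899); state += dt/6·(k1+2k2+2k3+k4)
t=0.020: state=(1.288)
t=0.040: state=(1.326)
t=0.060: state=(1.365)
continuing one RK4 step at a time; state shown every 10 steps (Δt=0.2):
t=0.200: state=(1.665)
t=0.400: state=(2.169)
t=0.600: state=(2.749)
t=0.800: state=(3.382)
t=1.000: state=(4.029)
t=1.060: state=(4.220)
next step: t=1.080: state=(4.283) — x has crossed 4.28
linear interpolation between t=1.060 (4.22020) and t=1.080 (4.28316) → t≈1.079

t = 1.079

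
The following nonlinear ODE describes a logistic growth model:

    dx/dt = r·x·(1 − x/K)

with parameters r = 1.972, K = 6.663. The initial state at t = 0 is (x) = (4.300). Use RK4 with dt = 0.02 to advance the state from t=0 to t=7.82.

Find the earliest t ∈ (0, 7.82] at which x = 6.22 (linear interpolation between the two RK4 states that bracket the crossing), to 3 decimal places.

t = 1.036

t=0.000: state=(4.300)
step 1 (dt=0.02): k1=(3.007), k2=(2.990), k3=(2.990), k4=(2.972); state += dt/6·(k1+2k2+2k3+k4)
t=0.020: state=(4.360)
t=0.040: state=(4.419)
t=0.060: state=(4.477)
continuing one RK4 step at a time; state shown every 25 steps (Δt=0.5):
t=0.500: state=(5.529)
t=1.000: state=(6.190)
t=1.020: state=(6.207)
next step: t=1.040: state=(6.223) — x has crossed 6.22
linear interpolation between t=1.020 (6.20665) and t=1.040 (6.22314) → t≈1.036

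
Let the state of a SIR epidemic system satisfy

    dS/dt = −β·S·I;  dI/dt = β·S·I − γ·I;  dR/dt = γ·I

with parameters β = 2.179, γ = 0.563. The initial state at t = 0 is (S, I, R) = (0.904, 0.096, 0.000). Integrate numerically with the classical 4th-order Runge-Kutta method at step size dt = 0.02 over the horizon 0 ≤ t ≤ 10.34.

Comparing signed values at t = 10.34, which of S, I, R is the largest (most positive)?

t=0.000: state=(0.904, 0.096, 0.000)
step 1 (dt=0.02): k1=(-0.189, 0.135, 0.054), k2=(-0.191, 0.137, 0.055), k3=(-0.191, 0.137, 0.055), k4=(-0.194, 0.138, 0.056); state += dt/6·(k1+2k2+2k3+k4)
t=0.020: state=(0.900, 0.099, 0.001)
t=0.040: state=(0.896, 0.102, 0.002)
t=0.060: state=(0.892, 0.104, 0.003)
continuing one RK4 step at a time; state shown every 25 steps (Δt=0.5):
t=0.500: state=(0.779, 0.182, 0.038)
t=1.000: state=(0.602, 0.293, 0.105)
t=1.500: state=(0.415, 0.384, 0.201)
t=2.000: state=(0.266, 0.418, 0.316)
t=2.500: state=(0.170, 0.398, 0.432)
t=3.000: state=(0.113, 0.350, 0.537)
t=3.500: state=(0.080, 0.293, 0.628)
t=4.000: state=(0.060, 0.238, 0.702)
t=4.500: state=(0.047, 0.190, 0.762)
t=5.000: state=(0.039, 0.151, 0.810)
t=5.500: state=(0.034, 0.118, 0.848)
t=6.000: state=(0.030, 0.092, 0.877)
t=6.500: state=(0.028, 0.072, 0.900)
t=7.000: state=(0.026, 0.056, 0.918)
t=7.500: state=(0.025, 0.043, 0.932)
t=8.000: state=(0.024, 0.034, 0.943)
t=8.500: state=(0.023, 0.026, 0.951)
t=9.000: state=(0.022, 0.020, 0.958)
t=9.500: state=(0.022, 0.016, 0.963)
t=10.000: state=(0.021, 0.012, 0.967)
t=10.340: state=(0.021, 0.010, 0.969)
compare at T: S=0.021, I=0.010, R=0.969

largest component: R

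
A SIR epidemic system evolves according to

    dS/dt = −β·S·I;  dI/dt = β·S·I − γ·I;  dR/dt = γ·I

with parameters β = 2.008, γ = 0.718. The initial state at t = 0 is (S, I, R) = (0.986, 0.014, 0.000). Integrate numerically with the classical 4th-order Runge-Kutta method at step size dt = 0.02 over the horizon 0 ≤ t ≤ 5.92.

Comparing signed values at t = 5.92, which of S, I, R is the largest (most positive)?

t=0.000: state=(0.986, 0.014, 0.000)
step 1 (dt=0.02): k1=(-0.028, 0.018, 0.010), k2=(-0.028, 0.018, 0.010), k3=(-0.028, 0.018, 0.010), k4=(-0.028, 0.018, 0.010); state += dt/6·(k1+2k2+2k3+k4)
t=0.020: state=(0.985, 0.014, 0.000)
t=0.040: state=(0.985, 0.015, 0.000)
t=0.060: state=(0.984, 0.015, 0.001)
continuing one RK4 step at a time; state shown every 10 steps (Δt=0.2):
t=0.200: state=(0.980, 0.018, 0.002)
t=0.400: state=(0.972, 0.023, 0.005)
t=0.600: state=(0.962, 0.029, 0.009)
t=0.800: state=(0.949, 0.037, 0.014)
t=1.000: state=(0.933, 0.047, 0.020)
t=1.200: state=(0.913, 0.059, 0.027)
t=1.400: state=(0.889, 0.074, 0.037)
t=1.600: state=(0.860, 0.091, 0.049)
t=1.800: state=(0.826, 0.111, 0.063)
t=2.000: state=(0.787, 0.133, 0.081)
t=2.200: state=(0.743, 0.156, 0.101)
t=2.400: state=(0.694, 0.180, 0.126)
t=2.600: state=(0.642, 0.204, 0.153)
t=2.800: state=(0.589, 0.227, 0.184)
t=3.000: state=(0.536, 0.246, 0.218)
t=3.200: state=(0.484, 0.262, 0.255)
t=3.400: state=(0.434, 0.273, 0.293)
t=3.600: state=(0.389, 0.278, 0.333)
t=3.800: state=(0.348, 0.280, 0.373)
t=4.000: state=(0.311, 0.276, 0.413)
t=4.200: state=(0.278, 0.269, 0.452)
t=4.400: state=(0.250, 0.260, 0.490)
t=4.600: state=(0.226, 0.247, 0.526)
t=4.800: state=(0.205, 0.234, 0.561)
t=5.000: state=(0.187, 0.219, 0.594)
t=5.200: state=(0.172, 0.204, 0.624)
t=5.400: state=(0.159, 0.189, 0.652)
t=5.600: state=(0.148, 0.174, 0.678)
t=5.800: state=(0.138, 0.160, 0.702)
t=5.920: state=(0.133, 0.151, 0.715)
compare at T: S=0.133, I=0.151, R=0.715

largest component: R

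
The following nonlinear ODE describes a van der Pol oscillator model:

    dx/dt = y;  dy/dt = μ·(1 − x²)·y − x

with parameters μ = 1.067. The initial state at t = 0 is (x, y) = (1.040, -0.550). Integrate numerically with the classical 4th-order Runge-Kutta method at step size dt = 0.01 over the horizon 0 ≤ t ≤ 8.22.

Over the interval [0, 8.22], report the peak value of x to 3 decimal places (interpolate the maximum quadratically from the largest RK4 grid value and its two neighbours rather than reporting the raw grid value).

t=0.000: state=(1.040, -0.550)
step 1 (dt=0.01): k1=(-0.550, -0.992), k2=(-0.555, -0.992), k3=(-0.555, -0.992), k4=(-0.560, -0.993); state += dt/6·(k1+2k2+2k3+k4)
t=0.010: state=(1.034, -0.560)
t=0.020: state=(1.029, -0.570)
t=0.030: state=(1.023, -0.580)
continuing one RK4 step at a time; state shown every 50 steps (Δt=0.5):
t=0.500: state=(0.634, -1.104)
t=1.000: state=(-0.118, -1.962)
t=1.500: state=(-1.241, -2.146)
t=2.000: state=(-1.868, -0.359)
t=2.500: state=(-1.809, 0.426)
t=3.000: state=(-1.519, 0.714)
t=3.500: state=(-1.087, 1.043)
t=4.000: state=(-0.420, 1.716)
t=4.500: state=(0.706, 2.716)
t=5.000: state=(1.822, 1.216)
t=5.500: state=(1.988, -0.233)
t=6.000: state=(1.768, -0.584)
t=6.500: state=(1.421, -0.812)
t=7.000: state=(0.930, -1.197)
t=7.500: state=(0.148, -2.033)
t=8.000: state=(-1.108, -2.664)
t=8.220: state=(-1.620, -1.878)
largest grid value and its neighbours: x(5.340)=2.00582, x(5.350)=2.00602, x(5.360)=2.00601
parabola through these three points peaks at t≈5.355 with x≈2.00604

max x = 2.006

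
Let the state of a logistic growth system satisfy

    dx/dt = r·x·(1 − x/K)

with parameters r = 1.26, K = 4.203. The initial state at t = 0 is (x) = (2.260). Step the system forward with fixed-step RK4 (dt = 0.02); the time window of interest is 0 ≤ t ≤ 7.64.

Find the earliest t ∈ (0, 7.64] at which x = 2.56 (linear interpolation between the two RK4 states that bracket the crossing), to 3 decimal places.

t=0.000: state=(2.260)
step 1 (dt=0.02): k1=(1.316), k2=(1.315), k3=(1.315), k4=(1.314); state += dt/6·(k1+2k2+2k3+k4)
t=0.020: state=(2.286)
t=0.040: state=(2.313)
t=0.060: state=(2.339)
t=0.220: state=(2.545)
next step: t=0.240: state=(2.570) — x has crossed 2.56
linear interpolation between t=0.220 (2.54481) and t=0.240 (2.57004) → t≈0.232

t = 0.232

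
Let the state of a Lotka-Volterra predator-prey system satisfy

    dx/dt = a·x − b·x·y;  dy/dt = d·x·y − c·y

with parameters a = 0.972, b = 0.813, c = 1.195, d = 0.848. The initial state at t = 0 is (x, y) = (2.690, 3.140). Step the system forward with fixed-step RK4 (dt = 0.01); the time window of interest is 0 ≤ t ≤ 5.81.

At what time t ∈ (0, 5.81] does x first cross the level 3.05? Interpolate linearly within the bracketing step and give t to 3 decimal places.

t=0.000: state=(2.690, 3.140)
step 1 (dt=0.01): k1=(-4.252, 3.410), k2=(-4.256, 3.372), k3=(-4.255, 3.372), k4=(-4.258, 3.333); state += dt/6·(k1+2k2+2k3+k4)
t=0.010: state=(2.647, 3.174)
t=0.020: state=(2.605, 3.207)
t=0.030: state=(2.562, 3.239)
continuing one RK4 step at a time; state shown every 20 steps (Δt=0.2):
t=0.200: state=(1.873, 3.635)
t=0.400: state=(1.245, 3.716)
t=0.600: state=(0.840, 3.482)
t=0.800: state=(0.597, 3.092)
t=1.000: state=(0.454, 2.658)
t=1.200: state=(0.371, 2.244)
t=1.400: state=(0.322, 1.873)
t=1.600: state=(0.296, 1.554)
t=1.800: state=(0.286, 1.285)
t=2.000: state=(0.287, 1.062)
t=2.200: state=(0.298, 0.879)
t=2.400: state=(0.318, 0.729)
t=2.600: state=(0.346, 0.607)
t=2.800: state=(0.384, 0.509)
t=3.000: state=(0.433, 0.429)
t=3.200: state=(0.493, 0.365)
t=3.400: state=(0.566, 0.315)
t=3.600: state=(0.656, 0.275)
t=3.800: state=(0.764, 0.244)
t=4.000: state=(0.893, 0.221)
t=4.200: state=(1.048, 0.205)
t=4.400: state=(1.232, 0.196)
t=4.600: state=(1.450, 0.194)
t=4.800: state=(1.706, 0.199)
t=5.000: state=(2.004, 0.215)
t=5.200: state=(2.346, 0.244)
t=5.400: state=(2.728, 0.295)
t=5.550: state=(3.034, 0.356)
next step: t=5.560: state=(3.054, 0.361) — x has crossed 3.05
linear interpolation between t=5.550 (3.03352) and t=5.560 (3.05423) → t≈5.558

t = 5.558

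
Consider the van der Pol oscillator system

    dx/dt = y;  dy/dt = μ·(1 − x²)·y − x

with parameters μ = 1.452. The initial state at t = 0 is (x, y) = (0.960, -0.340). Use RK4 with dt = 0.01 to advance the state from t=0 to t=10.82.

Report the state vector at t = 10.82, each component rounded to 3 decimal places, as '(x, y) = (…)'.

t=0.000: state=(0.960, -0.340)
step 1 (dt=0.01): k1=(-0.340, -0.999), k2=(-0.345, -0.999), k3=(-0.345, -0.999), k4=(-0.350, -1.000); state += dt/6·(k1+2k2+2k3+k4)
t=0.010: state=(0.957, -0.350)
t=0.020: state=(0.953, -0.360)
t=0.030: state=(0.949, -0.370)
continuing one RK4 step at a time; state shown every 50 steps (Δt=0.5):
t=0.500: state=(0.657, -0.905)
t=1.000: state=(-0.022, -1.934)
t=1.500: state=(-1.251, -2.466)
t=2.000: state=(-1.894, -0.223)
t=2.500: state=(-1.805, 0.401)
t=3.000: state=(-1.556, 0.584)
t=3.500: state=(-1.212, 0.818)
t=4.000: state=(-0.689, 1.361)
t=4.500: state=(0.298, 2.749)
t=5.000: state=(1.711, 1.868)
t=5.500: state=(2.006, -0.156)
t=6.000: state=(1.835, -0.452)
t=6.500: state=(1.575, -0.588)
t=7.000: state=(1.233, -0.806)
t=7.500: state=(0.722, -1.323)
t=8.000: state=(-0.233, -2.671)
t=8.500: state=(-1.666, -2.034)
t=9.000: state=(-2.010, 0.123)
t=9.500: state=(-1.846, 0.445)
t=10.000: state=(-1.590, 0.580)
t=10.500: state=(-1.253, 0.791)
t=10.820: state=(-0.963, 1.049)

(x, y) = (-0.963, 1.049)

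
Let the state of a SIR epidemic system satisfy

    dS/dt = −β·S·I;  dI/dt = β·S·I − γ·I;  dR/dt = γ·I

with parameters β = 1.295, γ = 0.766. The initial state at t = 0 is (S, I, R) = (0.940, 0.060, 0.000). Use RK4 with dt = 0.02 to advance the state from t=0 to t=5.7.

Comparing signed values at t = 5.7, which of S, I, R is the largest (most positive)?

largest component: R

t=0.000: state=(0.940, 0.060, 0.000)
step 1 (dt=0.02): k1=(-0.073, 0.027, 0.046), k2=(-0.073, 0.027, 0.046), k3=(-0.073, 0.027, 0.046), k4=(-0.074, 0.027, 0.046); state += dt/6·(k1+2k2+2k3+k4)
t=0.020: state=(0.939, 0.061, 0.001)
t=0.040: state=(0.937, 0.061, 0.002)
t=0.060: state=(0.936, 0.062, 0.003)
continuing one RK4 step at a time; state shown every 10 steps (Δt=0.2):
t=0.200: state=(0.925, 0.066, 0.010)
t=0.400: state=(0.909, 0.071, 0.020)
t=0.600: state=(0.891, 0.077, 0.031)
t=0.800: state=(0.873, 0.083, 0.044)
t=1.000: state=(0.854, 0.089, 0.057)
t=1.200: state=(0.833, 0.095, 0.071)
t=1.400: state=(0.813, 0.101, 0.086)
t=1.600: state=(0.791, 0.107, 0.102)
t=1.800: state=(0.769, 0.112, 0.119)
t=2.000: state=(0.746, 0.117, 0.137)
t=2.200: state=(0.724, 0.122, 0.155)
t=2.400: state=(0.701, 0.126, 0.174)
t=2.600: state=(0.678, 0.129, 0.193)
t=2.800: state=(0.656, 0.131, 0.213)
t=3.000: state=(0.633, 0.133, 0.233)
t=3.200: state=(0.612, 0.134, 0.254)
t=3.400: state=(0.591, 0.135, 0.275)
t=3.600: state=(0.571, 0.134, 0.295)
t=3.800: state=(0.551, 0.133, 0.316)
t=4.000: state=(0.533, 0.131, 0.336)
t=4.200: state=(0.515, 0.129, 0.356)
t=4.400: state=(0.498, 0.126, 0.375)
t=4.600: state=(0.482, 0.123, 0.394)
t=4.800: state=(0.468, 0.119, 0.413)
t=5.000: state=(0.454, 0.115, 0.431)
t=5.200: state=(0.440, 0.111, 0.448)
t=5.400: state=(0.428, 0.107, 0.465)
t=5.600: state=(0.417, 0.102, 0.481)
t=5.700: state=(0.411, 0.100, 0.489)
compare at T: S=0.411, I=0.100, R=0.489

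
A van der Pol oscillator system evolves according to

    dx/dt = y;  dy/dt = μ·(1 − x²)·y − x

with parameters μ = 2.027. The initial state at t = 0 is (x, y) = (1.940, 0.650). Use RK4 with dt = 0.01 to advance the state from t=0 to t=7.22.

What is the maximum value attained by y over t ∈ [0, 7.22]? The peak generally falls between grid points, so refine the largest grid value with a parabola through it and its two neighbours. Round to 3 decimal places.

max y = 3.850

t=0.000: state=(1.940, 0.650)
step 1 (dt=0.01): k1=(0.650, -5.581), k2=(0.622, -5.444), k3=(0.623, -5.447), k4=(0.596, -5.311); state += dt/6·(k1+2k2+2k3+k4)
t=0.010: state=(1.946, 0.596)
t=0.020: state=(1.952, 0.544)
t=0.030: state=(1.957, 0.495)
continuing one RK4 step at a time; state shown every 25 steps (Δt=0.25):
t=0.250: state=(1.986, -0.109)
t=0.500: state=(1.931, -0.287)
t=0.750: state=(1.852, -0.343)
t=1.000: state=(1.761, -0.380)
t=1.250: state=(1.661, -0.418)
t=1.500: state=(1.551, -0.466)
t=1.750: state=(1.427, -0.532)
t=2.000: state=(1.283, -0.627)
t=2.250: state=(1.109, -0.774)
t=2.500: state=(0.887, -1.025)
t=2.750: state=(0.579, -1.495)
t=3.000: state=(0.102, -2.421)
t=3.250: state=(-0.671, -3.719)
t=3.500: state=(-1.569, -2.849)
t=3.750: state=(-1.975, -0.619)
t=4.000: state=(-2.015, 0.123)
t=4.250: state=(-1.959, 0.287)
t=4.500: state=(-1.880, 0.338)
t=4.750: state=(-1.792, 0.371)
t=5.000: state=(-1.695, 0.406)
t=5.250: state=(-1.588, 0.450)
t=5.500: state=(-1.469, 0.509)
t=5.750: state=(-1.332, 0.592)
t=6.000: state=(-1.169, 0.719)
t=6.250: state=(-0.966, 0.928)
t=6.500: state=(-0.691, 1.308)
t=6.750: state=(-0.281, 2.056)
t=7.000: state=(0.386, 3.349)
t=7.220: state=(1.202, 3.695)
largest grid value and its neighbours: y(7.140)=3.84688, y(7.150)=3.85010, y(7.160)=3.84732
parabola through these three points peaks at t≈7.150 with y≈3.85011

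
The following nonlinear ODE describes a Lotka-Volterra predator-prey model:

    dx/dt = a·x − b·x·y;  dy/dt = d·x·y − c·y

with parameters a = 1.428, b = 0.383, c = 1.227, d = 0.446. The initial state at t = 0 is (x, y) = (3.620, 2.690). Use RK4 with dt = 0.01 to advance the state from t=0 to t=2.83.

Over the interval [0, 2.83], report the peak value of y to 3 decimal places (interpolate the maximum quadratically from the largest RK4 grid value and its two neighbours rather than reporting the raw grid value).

t=0.000: state=(3.620, 2.690)
step 1 (dt=0.01): k1=(1.440, 1.042), k2=(1.435, 1.053), k3=(1.435, 1.053), k4=(1.431, 1.064); state += dt/6·(k1+2k2+2k3+k4)
t=0.010: state=(3.634, 2.701)
t=0.020: state=(3.649, 2.711)
t=0.030: state=(3.663, 2.722)
continuing one RK4 step at a time; state shown every 10 steps (Δt=0.1):
t=0.100: state=(3.759, 2.805)
t=0.200: state=(3.884, 2.942)
t=0.300: state=(3.991, 3.103)
t=0.400: state=(4.074, 3.285)
t=0.500: state=(4.128, 3.490)
t=0.600: state=(4.148, 3.713)
t=0.700: state=(4.132, 3.950)
t=0.800: state=(4.078, 4.197)
t=0.900: state=(3.986, 4.444)
t=1.000: state=(3.860, 4.683)
t=1.100: state=(3.706, 4.904)
t=1.200: state=(3.529, 5.098)
t=1.300: state=(3.338, 5.256)
t=1.400: state=(3.141, 5.372)
t=1.500: state=(2.945, 5.442)
t=1.600: state=(2.756, 5.466)
t=1.700: state=(2.580, 5.446)
t=1.800: state=(2.418, 5.384)
t=1.900: state=(2.273, 5.287)
t=2.000: state=(2.147, 5.161)
t=2.100: state=(2.038, 5.011)
t=2.200: state=(1.946, 4.844)
t=2.300: state=(1.871, 4.665)
t=2.400: state=(1.812, 4.479)
t=2.500: state=(1.767, 4.291)
t=2.600: state=(1.735, 4.104)
t=2.700: state=(1.716, 3.920)
t=2.800: state=(1.710, 3.743)
t=2.830: state=(1.710, 3.691)
largest grid value and its neighbours: y(1.590)=5.46565, y(1.600)=5.46601, y(1.610)=5.46591
parabola through these three points peaks at t≈1.603 with y≈5.46603

max y = 5.466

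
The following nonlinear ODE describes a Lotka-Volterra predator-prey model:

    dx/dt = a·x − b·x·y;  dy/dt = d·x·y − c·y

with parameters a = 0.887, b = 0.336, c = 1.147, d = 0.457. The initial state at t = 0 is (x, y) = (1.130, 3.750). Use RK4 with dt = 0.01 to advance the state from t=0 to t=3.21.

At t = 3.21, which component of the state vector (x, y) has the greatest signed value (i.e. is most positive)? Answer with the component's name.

largest component: x

t=0.000: state=(1.130, 3.750)
step 1 (dt=0.01): k1=(-0.421, -2.365), k2=(-0.416, -2.361), k3=(-0.416, -2.361), k4=(-0.411, -2.357); state += dt/6·(k1+2k2+2k3+k4)
t=0.010: state=(1.126, 3.726)
t=0.020: state=(1.122, 3.703)
t=0.030: state=(1.118, 3.679)
continuing one RK4 step at a time; state shown every 20 steps (Δt=0.2):
t=0.200: state=(1.065, 3.295)
t=0.400: state=(1.034, 2.883)
t=0.600: state=(1.030, 2.518)
t=0.800: state=(1.050, 2.201)
t=1.000: state=(1.091, 1.929)
t=1.200: state=(1.154, 1.699)
t=1.400: state=(1.237, 1.507)
t=1.600: state=(1.343, 1.348)
t=1.800: state=(1.471, 1.218)
t=2.000: state=(1.624, 1.115)
t=2.200: state=(1.805, 1.037)
t=2.400: state=(2.014, 0.981)
t=2.600: state=(2.254, 0.948)
t=2.800: state=(2.527, 0.937)
t=3.000: state=(2.832, 0.952)
t=3.200: state=(3.168, 0.995)
t=3.210: state=(3.186, 0.998)
compare at T: x=3.186, y=0.998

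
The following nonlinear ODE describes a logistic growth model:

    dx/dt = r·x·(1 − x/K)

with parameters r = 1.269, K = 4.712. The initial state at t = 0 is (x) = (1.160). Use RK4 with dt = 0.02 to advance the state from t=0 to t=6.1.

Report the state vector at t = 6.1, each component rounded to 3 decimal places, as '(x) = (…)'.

t=0.000: state=(1.160)
step 1 (dt=0.02): k1=(1.110), k2=(1.117), k3=(1.117), k4=(1.124); state += dt/6·(k1+2k2+2k3+k4)
t=0.020: state=(1.182)
t=0.040: state=(1.205)
t=0.060: state=(1.228)
continuing one RK4 step at a time; state shown every 10 steps (Δt=0.2):
t=0.200: state=(1.396)
t=0.400: state=(1.657)
t=0.600: state=(1.939)
t=0.800: state=(2.234)
t=1.000: state=(2.532)
t=1.200: state=(2.825)
t=1.400: state=(3.104)
t=1.600: state=(3.361)
t=1.800: state=(3.592)
t=2.000: state=(3.794)
t=2.200: state=(3.967)
t=2.400: state=(4.113)
t=2.600: state=(4.234)
t=2.800: state=(4.332)
t=3.000: state=(4.412)
t=3.200: state=(4.476)
t=3.400: state=(4.527)
t=3.600: state=(4.567)
t=3.800: state=(4.599)
t=4.000: state=(4.624)
t=4.200: state=(4.643)
t=4.400: state=(4.658)
t=4.600: state=(4.670)
t=4.800: state=(4.680)
t=5.000: state=(4.687)
t=5.200: state=(4.692)
t=5.400: state=(4.697)
t=5.600: state=(4.700)
t=5.800: state=(4.703)
t=6.000: state=(4.705)
t=6.100: state=(4.706)

(x) = (4.706)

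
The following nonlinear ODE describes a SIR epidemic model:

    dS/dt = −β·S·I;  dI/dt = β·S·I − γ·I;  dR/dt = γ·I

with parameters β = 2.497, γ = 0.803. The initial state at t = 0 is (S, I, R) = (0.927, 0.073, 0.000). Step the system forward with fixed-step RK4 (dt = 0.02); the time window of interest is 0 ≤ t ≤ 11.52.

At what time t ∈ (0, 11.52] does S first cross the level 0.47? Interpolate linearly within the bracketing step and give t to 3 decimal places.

t=0.000: state=(0.927, 0.073, 0.000)
step 1 (dt=0.02): k1=(-0.169, 0.110, 0.059), k2=(-0.171, 0.112, 0.060), k3=(-0.171, 0.112, 0.060), k4=(-0.174, 0.113, 0.060); state += dt/6·(k1+2k2+2k3+k4)
t=0.020: state=(0.924, 0.075, 0.001)
t=0.040: state=(0.920, 0.078, 0.002)
t=0.060: state=(0.916, 0.080, 0.004)
continuing one RK4 step at a time; state shown every 25 steps (Δt=0.5):
t=0.500: state=(0.812, 0.146, 0.043)
t=1.000: state=(0.638, 0.242, 0.120)
t=1.420: state=(0.476, 0.310, 0.214)
next step: t=1.440: state=(0.469, 0.312, 0.219) — S has crossed 0.47
linear interpolation between t=1.420 (0.47625) and t=1.440 (0.46892) → t≈1.437

t = 1.437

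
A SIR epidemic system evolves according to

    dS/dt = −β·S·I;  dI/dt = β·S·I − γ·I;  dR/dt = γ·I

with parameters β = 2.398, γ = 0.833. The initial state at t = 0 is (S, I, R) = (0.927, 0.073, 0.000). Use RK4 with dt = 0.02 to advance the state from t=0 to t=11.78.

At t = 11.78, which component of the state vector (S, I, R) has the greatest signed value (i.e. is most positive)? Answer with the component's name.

largest component: R

t=0.000: state=(0.927, 0.073, 0.000)
step 1 (dt=0.02): k1=(-0.162, 0.101, 0.061), k2=(-0.164, 0.103, 0.062), k3=(-0.164, 0.103, 0.062), k4=(-0.166, 0.104, 0.063); state += dt/6·(k1+2k2+2k3+k4)
t=0.020: state=(0.924, 0.075, 0.001)
t=0.040: state=(0.920, 0.077, 0.003)
t=0.060: state=(0.917, 0.079, 0.004)
continuing one RK4 step at a time; state shown every 25 steps (Δt=0.5):
t=0.500: state=(0.819, 0.138, 0.043)
t=1.000: state=(0.661, 0.222, 0.118)
t=1.500: state=(0.484, 0.290, 0.225)
t=2.000: state=(0.336, 0.311, 0.353)
t=2.500: state=(0.234, 0.288, 0.479)
t=3.000: state=(0.170, 0.241, 0.589)
t=3.500: state=(0.131, 0.190, 0.679)
t=4.000: state=(0.108, 0.144, 0.748)
t=4.500: state=(0.093, 0.107, 0.800)
t=5.000: state=(0.083, 0.079, 0.839)
t=5.500: state=(0.077, 0.057, 0.867)
t=6.000: state=(0.072, 0.041, 0.887)
t=6.500: state=(0.069, 0.029, 0.901)
t=7.000: state=(0.067, 0.021, 0.912)
t=7.500: state=(0.066, 0.015, 0.919)
t=8.000: state=(0.065, 0.011, 0.925)
t=8.500: state=(0.064, 0.008, 0.928)
t=9.000: state=(0.064, 0.005, 0.931)
t=9.500: state=(0.063, 0.004, 0.933)
t=10.000: state=(0.063, 0.003, 0.934)
t=10.500: state=(0.063, 0.002, 0.935)
t=11.000: state=(0.063, 0.001, 0.936)
t=11.500: state=(0.063, 0.001, 0.936)
t=11.780: state=(0.063, 0.001, 0.937)
compare at T: S=0.063, I=0.001, R=0.937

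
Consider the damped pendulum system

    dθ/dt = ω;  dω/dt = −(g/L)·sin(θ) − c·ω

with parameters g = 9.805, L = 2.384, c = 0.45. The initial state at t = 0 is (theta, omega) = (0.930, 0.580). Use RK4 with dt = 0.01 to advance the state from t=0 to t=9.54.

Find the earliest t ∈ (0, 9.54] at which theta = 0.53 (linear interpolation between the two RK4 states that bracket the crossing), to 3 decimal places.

t = 0.717

t=0.000: state=(0.930, 0.580)
step 1 (dt=0.01): k1=(0.580, -3.558), k2=(0.562, -3.557), k3=(0.562, -3.557), k4=(0.544, -3.556); state += dt/6·(k1+2k2+2k3+k4)
t=0.010: state=(0.936, 0.544)
t=0.020: state=(0.941, 0.509)
t=0.030: state=(0.946, 0.473)
continuing one RK4 step at a time; state shown every 50 steps (Δt=0.5):
t=0.500: state=(0.800, -1.011)
t=0.710: state=(0.540, -1.433)
next step: t=0.720: state=(0.525, -1.448) — theta has crossed 0.53
linear interpolation between t=0.710 (0.53983) and t=0.720 (0.52543) → t≈0.717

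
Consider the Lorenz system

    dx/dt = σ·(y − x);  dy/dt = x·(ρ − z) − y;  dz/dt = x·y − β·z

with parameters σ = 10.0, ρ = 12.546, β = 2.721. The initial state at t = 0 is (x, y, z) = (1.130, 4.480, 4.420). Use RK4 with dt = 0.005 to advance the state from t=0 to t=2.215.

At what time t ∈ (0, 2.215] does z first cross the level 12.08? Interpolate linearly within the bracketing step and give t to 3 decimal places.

t = 0.309

t=0.000: state=(1.130, 4.480, 4.420)
step 1 (dt=0.005): k1=(33.500, 4.702, -6.964), k2=(32.780, 5.392, -6.528), k3=(32.815, 5.375, -6.537), k4=(32.128, 6.051, -6.106); state += dt/6·(k1+2k2+2k3+k4)
t=0.005: state=(1.294, 4.507, 4.387)
t=0.010: state=(1.452, 4.540, 4.359)
t=0.015: state=(1.603, 4.580, 4.335)
continuing one RK4 step at a time; state shown every 20 steps (Δt=0.1):
t=0.100: state=(3.719, 6.023, 4.547)
t=0.200: state=(6.158, 8.740, 6.737)
t=0.300: state=(8.524, 10.316, 11.565)
t=0.305: state=(8.611, 10.300, 11.847)
next step: t=0.310: state=(8.693, 10.273, 12.129) — z has crossed 12.08
linear interpolation between t=0.305 (11.84723) and t=0.310 (12.12920) → t≈0.309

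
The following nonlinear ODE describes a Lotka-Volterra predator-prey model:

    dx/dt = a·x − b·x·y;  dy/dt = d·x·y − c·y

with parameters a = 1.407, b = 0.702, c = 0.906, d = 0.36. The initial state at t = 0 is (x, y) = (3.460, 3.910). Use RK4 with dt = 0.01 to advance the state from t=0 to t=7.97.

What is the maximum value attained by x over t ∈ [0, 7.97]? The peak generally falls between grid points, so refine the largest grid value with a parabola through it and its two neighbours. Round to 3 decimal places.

max x = 5.913

t=0.000: state=(3.460, 3.910)
step 1 (dt=0.01): k1=(-4.629, 1.328), k2=(-4.614, 1.297), k3=(-4.614, 1.298), k4=(-4.598, 1.267); state += dt/6·(k1+2k2+2k3+k4)
t=0.010: state=(3.414, 3.923)
t=0.020: state=(3.368, 3.935)
t=0.030: state=(3.323, 3.947)
continuing one RK4 step at a time; state shown every 50 steps (Δt=0.5):
t=0.500: state=(1.716, 3.888)
t=1.000: state=(1.005, 3.123)
t=1.500: state=(0.784, 2.321)
t=2.000: state=(0.787, 1.696)
t=2.500: state=(0.953, 1.258)
t=3.000: state=(1.306, 0.976)
t=3.500: state=(1.930, 0.827)
t=4.000: state=(2.940, 0.809)
t=4.500: state=(4.368, 0.988)
t=5.000: state=(5.727, 1.573)
t=5.500: state=(5.435, 2.838)
t=6.000: state=(3.227, 3.970)
t=6.500: state=(1.605, 3.827)
t=7.000: state=(0.967, 3.036)
t=7.500: state=(0.776, 2.248)
t=7.970: state=(0.791, 1.673)
largest grid value and its neighbours: x(5.190)=5.91238, x(5.200)=5.91306, x(5.210)=5.91273
parabola through these three points peaks at t≈5.202 with x≈5.91308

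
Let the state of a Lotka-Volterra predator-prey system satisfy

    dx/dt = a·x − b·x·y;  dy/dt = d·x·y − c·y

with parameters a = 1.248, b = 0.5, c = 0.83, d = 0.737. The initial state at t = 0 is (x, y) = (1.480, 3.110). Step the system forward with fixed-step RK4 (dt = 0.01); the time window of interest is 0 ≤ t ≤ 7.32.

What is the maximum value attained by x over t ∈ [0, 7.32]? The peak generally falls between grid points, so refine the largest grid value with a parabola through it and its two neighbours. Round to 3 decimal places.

t=0.000: state=(1.480, 3.110)
step 1 (dt=0.01): k1=(-0.454, 0.811), k2=(-0.457, 0.807), k3=(-0.457, 0.807), k4=(-0.459, 0.803); state += dt/6·(k1+2k2+2k3+k4)
t=0.010: state=(1.475, 3.118)
t=0.020: state=(1.471, 3.126)
t=0.030: state=(1.466, 3.134)
continuing one RK4 step at a time; state shown every 25 steps (Δt=0.25):
t=0.250: state=(1.355, 3.282)
t=0.500: state=(1.220, 3.381)
t=0.750: state=(1.090, 3.399)
t=1.000: state=(0.976, 3.340)
t=1.250: state=(0.885, 3.220)
t=1.500: state=(0.816, 3.060)
t=1.750: state=(0.769, 2.876)
t=2.000: state=(0.742, 2.686)
t=2.250: state=(0.733, 2.500)
t=2.500: state=(0.741, 2.326)
t=2.750: state=(0.765, 2.171)
t=3.000: state=(0.803, 2.038)
t=3.250: state=(0.856, 1.929)
t=3.500: state=(0.924, 1.847)
t=3.750: state=(1.006, 1.792)
t=4.000: state=(1.101, 1.768)
t=4.250: state=(1.205, 1.777)
t=4.500: state=(1.316, 1.821)
t=4.750: state=(1.425, 1.905)
t=5.000: state=(1.522, 2.032)
t=5.250: state=(1.597, 2.201)
t=5.500: state=(1.636, 2.411)
t=5.750: state=(1.629, 2.649)
t=6.000: state=(1.574, 2.894)
t=6.250: state=(1.477, 3.116)
t=6.500: state=(1.351, 3.287)
t=6.750: state=(1.215, 3.383)
t=7.000: state=(1.086, 3.398)
t=7.250: state=(0.973, 3.337)
t=7.320: state=(0.945, 3.308)
largest grid value and its neighbours: x(5.580)=1.63911, x(5.590)=1.63916, x(5.600)=1.63913
parabola through these three points peaks at t≈5.592 with x≈1.63916

max x = 1.639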